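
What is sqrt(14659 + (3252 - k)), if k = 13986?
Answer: 5*sqrt(157) ≈ 62.650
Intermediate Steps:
sqrt(14659 + (3252 - k)) = sqrt(14659 + (3252 - 1*13986)) = sqrt(14659 + (3252 - 13986)) = sqrt(14659 - 10734) = sqrt(3925) = 5*sqrt(157)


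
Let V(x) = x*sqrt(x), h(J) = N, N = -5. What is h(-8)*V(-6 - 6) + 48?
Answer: 48 + 120*I*sqrt(3) ≈ 48.0 + 207.85*I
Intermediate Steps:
h(J) = -5
V(x) = x**(3/2)
h(-8)*V(-6 - 6) + 48 = -5*(-6 - 6)**(3/2) + 48 = -(-120)*I*sqrt(3) + 48 = 120*I*sqrt(3) + 48 = 48 + 120*I*sqrt(3)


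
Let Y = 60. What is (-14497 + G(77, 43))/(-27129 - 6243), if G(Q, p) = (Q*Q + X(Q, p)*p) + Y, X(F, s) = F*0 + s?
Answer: 6659/33372 ≈ 0.19954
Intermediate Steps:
X(F, s) = s (X(F, s) = 0 + s = s)
G(Q, p) = 60 + Q² + p² (G(Q, p) = (Q*Q + p*p) + 60 = (Q² + p²) + 60 = 60 + Q² + p²)
(-14497 + G(77, 43))/(-27129 - 6243) = (-14497 + (60 + 77² + 43²))/(-27129 - 6243) = (-14497 + (60 + 5929 + 1849))/(-33372) = (-14497 + 7838)*(-1/33372) = -6659*(-1/33372) = 6659/33372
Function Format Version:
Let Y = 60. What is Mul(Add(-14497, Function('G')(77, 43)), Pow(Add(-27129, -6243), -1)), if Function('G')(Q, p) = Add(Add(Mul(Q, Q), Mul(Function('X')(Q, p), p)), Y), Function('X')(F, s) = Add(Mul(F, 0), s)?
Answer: Rational(6659, 33372) ≈ 0.19954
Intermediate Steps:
Function('X')(F, s) = s (Function('X')(F, s) = Add(0, s) = s)
Function('G')(Q, p) = Add(60, Pow(Q, 2), Pow(p, 2)) (Function('G')(Q, p) = Add(Add(Mul(Q, Q), Mul(p, p)), 60) = Add(Add(Pow(Q, 2), Pow(p, 2)), 60) = Add(60, Pow(Q, 2), Pow(p, 2)))
Mul(Add(-14497, Function('G')(77, 43)), Pow(Add(-27129, -6243), -1)) = Mul(Add(-14497, Add(60, Pow(77, 2), Pow(43, 2))), Pow(Add(-27129, -6243), -1)) = Mul(Add(-14497, Add(60, 5929, 1849)), Pow(-33372, -1)) = Mul(Add(-14497, 7838), Rational(-1, 33372)) = Mul(-6659, Rational(-1, 33372)) = Rational(6659, 33372)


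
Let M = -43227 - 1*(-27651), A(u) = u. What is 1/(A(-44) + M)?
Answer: -1/15620 ≈ -6.4021e-5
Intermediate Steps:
M = -15576 (M = -43227 + 27651 = -15576)
1/(A(-44) + M) = 1/(-44 - 15576) = 1/(-15620) = -1/15620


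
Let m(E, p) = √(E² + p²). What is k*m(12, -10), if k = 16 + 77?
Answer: 186*√61 ≈ 1452.7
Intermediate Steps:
k = 93
k*m(12, -10) = 93*√(12² + (-10)²) = 93*√(144 + 100) = 93*√244 = 93*(2*√61) = 186*√61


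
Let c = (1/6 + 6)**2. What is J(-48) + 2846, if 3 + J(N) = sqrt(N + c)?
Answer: 2843 + I*sqrt(359)/6 ≈ 2843.0 + 3.1579*I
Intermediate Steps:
c = 1369/36 (c = (1/6 + 6)**2 = (37/6)**2 = 1369/36 ≈ 38.028)
J(N) = -3 + sqrt(1369/36 + N) (J(N) = -3 + sqrt(N + 1369/36) = -3 + sqrt(1369/36 + N))
J(-48) + 2846 = (-3 + sqrt(1369 + 36*(-48))/6) + 2846 = (-3 + sqrt(1369 - 1728)/6) + 2846 = (-3 + sqrt(-359)/6) + 2846 = (-3 + (I*sqrt(359))/6) + 2846 = (-3 + I*sqrt(359)/6) + 2846 = 2843 + I*sqrt(359)/6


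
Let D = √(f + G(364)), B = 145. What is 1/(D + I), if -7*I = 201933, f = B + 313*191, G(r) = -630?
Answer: -471177/13591343629 - 49*√59298/40774030887 ≈ -3.4960e-5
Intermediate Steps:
f = 59928 (f = 145 + 313*191 = 145 + 59783 = 59928)
I = -201933/7 (I = -⅐*201933 = -201933/7 ≈ -28848.)
D = √59298 (D = √(59928 - 630) = √59298 ≈ 243.51)
1/(D + I) = 1/(√59298 - 201933/7) = 1/(-201933/7 + √59298)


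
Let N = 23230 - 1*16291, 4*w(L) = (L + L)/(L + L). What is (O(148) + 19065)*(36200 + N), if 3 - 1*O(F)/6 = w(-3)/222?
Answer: 121836744337/148 ≈ 8.2322e+8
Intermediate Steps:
w(L) = ¼ (w(L) = ((L + L)/(L + L))/4 = ((2*L)/((2*L)))/4 = ((2*L)*(1/(2*L)))/4 = (¼)*1 = ¼)
N = 6939 (N = 23230 - 16291 = 6939)
O(F) = 2663/148 (O(F) = 18 - 3/(2*222) = 18 - 6*1/888 = 18 - 1/148 = 2663/148)
(O(148) + 19065)*(36200 + N) = (2663/148 + 19065)*(36200 + 6939) = (2824283/148)*43139 = 121836744337/148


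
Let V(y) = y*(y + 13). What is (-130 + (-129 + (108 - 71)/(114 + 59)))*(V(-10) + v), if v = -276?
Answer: 13699620/173 ≈ 79189.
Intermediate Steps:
V(y) = y*(13 + y)
(-130 + (-129 + (108 - 71)/(114 + 59)))*(V(-10) + v) = (-130 + (-129 + (108 - 71)/(114 + 59)))*(-10*(13 - 10) - 276) = (-130 + (-129 + 37/173))*(-10*3 - 276) = (-130 + (-129 + 37*(1/173)))*(-30 - 276) = (-130 + (-129 + 37/173))*(-306) = (-130 - 22280/173)*(-306) = -44770/173*(-306) = 13699620/173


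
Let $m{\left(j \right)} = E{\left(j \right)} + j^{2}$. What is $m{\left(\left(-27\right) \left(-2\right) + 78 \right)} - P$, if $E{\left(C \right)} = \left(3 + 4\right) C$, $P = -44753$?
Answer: $63101$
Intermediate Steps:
$E{\left(C \right)} = 7 C$
$m{\left(j \right)} = j^{2} + 7 j$ ($m{\left(j \right)} = 7 j + j^{2} = j^{2} + 7 j$)
$m{\left(\left(-27\right) \left(-2\right) + 78 \right)} - P = \left(\left(-27\right) \left(-2\right) + 78\right) \left(7 + \left(\left(-27\right) \left(-2\right) + 78\right)\right) - -44753 = \left(54 + 78\right) \left(7 + \left(54 + 78\right)\right) + 44753 = 132 \left(7 + 132\right) + 44753 = 132 \cdot 139 + 44753 = 18348 + 44753 = 63101$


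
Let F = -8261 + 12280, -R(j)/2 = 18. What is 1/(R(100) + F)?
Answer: 1/3983 ≈ 0.00025107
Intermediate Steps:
R(j) = -36 (R(j) = -2*18 = -36)
F = 4019
1/(R(100) + F) = 1/(-36 + 4019) = 1/3983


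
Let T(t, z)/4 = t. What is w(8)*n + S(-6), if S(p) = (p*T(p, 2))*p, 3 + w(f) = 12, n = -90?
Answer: -1674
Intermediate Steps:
w(f) = 9 (w(f) = -3 + 12 = 9)
T(t, z) = 4*t
S(p) = 4*p**3 (S(p) = (p*(4*p))*p = (4*p**2)*p = 4*p**3)
w(8)*n + S(-6) = 9*(-90) + 4*(-6)**3 = -810 + 4*(-216) = -810 - 864 = -1674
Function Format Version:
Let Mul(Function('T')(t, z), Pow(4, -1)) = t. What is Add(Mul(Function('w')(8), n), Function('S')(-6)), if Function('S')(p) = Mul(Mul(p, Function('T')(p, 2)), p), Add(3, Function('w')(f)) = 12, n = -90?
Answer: -1674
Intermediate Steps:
Function('w')(f) = 9 (Function('w')(f) = Add(-3, 12) = 9)
Function('T')(t, z) = Mul(4, t)
Function('S')(p) = Mul(4, Pow(p, 3)) (Function('S')(p) = Mul(Mul(p, Mul(4, p)), p) = Mul(Mul(4, Pow(p, 2)), p) = Mul(4, Pow(p, 3)))
Add(Mul(Function('w')(8), n), Function('S')(-6)) = Add(Mul(9, -90), Mul(4, Pow(-6, 3))) = Add(-810, Mul(4, -216)) = Add(-810, -864) = -1674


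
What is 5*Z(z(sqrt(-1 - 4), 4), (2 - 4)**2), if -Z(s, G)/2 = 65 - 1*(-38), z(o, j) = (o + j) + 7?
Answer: -1030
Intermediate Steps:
z(o, j) = 7 + j + o (z(o, j) = (j + o) + 7 = 7 + j + o)
Z(s, G) = -206 (Z(s, G) = -2*(65 - 1*(-38)) = -2*(65 + 38) = -2*103 = -206)
5*Z(z(sqrt(-1 - 4), 4), (2 - 4)**2) = 5*(-206) = -1030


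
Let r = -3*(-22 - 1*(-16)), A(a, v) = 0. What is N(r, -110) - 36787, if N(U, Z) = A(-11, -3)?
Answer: -36787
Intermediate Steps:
r = 18 (r = -3*(-22 + 16) = -3*(-6) = 18)
N(U, Z) = 0
N(r, -110) - 36787 = 0 - 36787 = -36787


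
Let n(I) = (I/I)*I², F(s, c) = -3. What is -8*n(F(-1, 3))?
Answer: -72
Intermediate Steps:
n(I) = I² (n(I) = 1*I² = I²)
-8*n(F(-1, 3)) = -8*(-3)² = -8*9 = -72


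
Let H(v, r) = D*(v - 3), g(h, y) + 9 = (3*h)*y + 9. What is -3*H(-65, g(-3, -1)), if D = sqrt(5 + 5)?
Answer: 204*sqrt(10) ≈ 645.10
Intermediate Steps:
g(h, y) = 3*h*y (g(h, y) = -9 + ((3*h)*y + 9) = -9 + (3*h*y + 9) = -9 + (9 + 3*h*y) = 3*h*y)
D = sqrt(10) ≈ 3.1623
H(v, r) = sqrt(10)*(-3 + v) (H(v, r) = sqrt(10)*(v - 3) = sqrt(10)*(-3 + v))
-3*H(-65, g(-3, -1)) = -3*sqrt(10)*(-3 - 65) = -3*sqrt(10)*(-68) = -(-204)*sqrt(10) = 204*sqrt(10)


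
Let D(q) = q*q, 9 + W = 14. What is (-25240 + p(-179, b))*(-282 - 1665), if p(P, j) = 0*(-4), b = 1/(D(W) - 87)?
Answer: 49142280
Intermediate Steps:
W = 5 (W = -9 + 14 = 5)
D(q) = q**2
b = -1/62 (b = 1/(5**2 - 87) = 1/(25 - 87) = 1/(-62) = -1/62 ≈ -0.016129)
p(P, j) = 0
(-25240 + p(-179, b))*(-282 - 1665) = (-25240 + 0)*(-282 - 1665) = -25240*(-1947) = 49142280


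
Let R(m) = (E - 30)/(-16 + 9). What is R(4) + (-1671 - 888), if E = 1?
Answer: -17884/7 ≈ -2554.9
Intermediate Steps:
R(m) = 29/7 (R(m) = (1 - 30)/(-16 + 9) = -29/(-7) = -29*(-⅐) = 29/7)
R(4) + (-1671 - 888) = 29/7 + (-1671 - 888) = 29/7 - 2559 = -17884/7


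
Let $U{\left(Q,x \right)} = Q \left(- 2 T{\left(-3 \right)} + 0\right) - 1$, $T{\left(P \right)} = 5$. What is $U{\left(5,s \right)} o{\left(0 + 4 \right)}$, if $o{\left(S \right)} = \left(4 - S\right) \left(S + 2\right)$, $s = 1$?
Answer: $0$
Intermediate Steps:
$U{\left(Q,x \right)} = -1 - 10 Q$ ($U{\left(Q,x \right)} = Q \left(\left(-2\right) 5 + 0\right) - 1 = Q \left(-10 + 0\right) - 1 = Q \left(-10\right) - 1 = - 10 Q - 1 = -1 - 10 Q$)
$o{\left(S \right)} = \left(2 + S\right) \left(4 - S\right)$ ($o{\left(S \right)} = \left(4 - S\right) \left(2 + S\right) = \left(2 + S\right) \left(4 - S\right)$)
$U{\left(5,s \right)} o{\left(0 + 4 \right)} = \left(-1 - 50\right) \left(8 - \left(0 + 4\right)^{2} + 2 \left(0 + 4\right)\right) = \left(-1 - 50\right) \left(8 - 4^{2} + 2 \cdot 4\right) = - 51 \left(8 - 16 + 8\right) = \left(-51\right) 0 = 0$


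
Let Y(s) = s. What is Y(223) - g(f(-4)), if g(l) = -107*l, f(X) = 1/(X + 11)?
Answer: 1668/7 ≈ 238.29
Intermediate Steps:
f(X) = 1/(11 + X)
Y(223) - g(f(-4)) = 223 - (-107)/(11 - 4) = 223 - (-107)/7 = 223 - 1*(-107/7) = 223 + 107/7 = 1668/7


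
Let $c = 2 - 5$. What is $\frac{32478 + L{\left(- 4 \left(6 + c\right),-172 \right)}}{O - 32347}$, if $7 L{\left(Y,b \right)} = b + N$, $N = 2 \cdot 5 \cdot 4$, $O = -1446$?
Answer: $- \frac{227214}{236551} \approx -0.96053$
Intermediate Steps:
$N = 40$ ($N = 10 \cdot 4 = 40$)
$c = -3$ ($c = 2 - 5 = -3$)
$L{\left(Y,b \right)} = \frac{40}{7} + \frac{b}{7}$ ($L{\left(Y,b \right)} = \frac{b + 40}{7} = \frac{40 + b}{7} = \frac{40}{7} + \frac{b}{7}$)
$\frac{32478 + L{\left(- 4 \left(6 + c\right),-172 \right)}}{O - 32347} = \frac{32478 + \left(\frac{40}{7} + \frac{1}{7} \left(-172\right)\right)}{-1446 - 32347} = \frac{32478 + \left(\frac{40}{7} - \frac{172}{7}\right)}{-33793} = \left(32478 - \frac{132}{7}\right) \left(- \frac{1}{33793}\right) = \frac{227214}{7} \left(- \frac{1}{33793}\right) = - \frac{227214}{236551}$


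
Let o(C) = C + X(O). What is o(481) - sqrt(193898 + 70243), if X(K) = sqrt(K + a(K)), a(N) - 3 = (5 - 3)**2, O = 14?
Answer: 481 + sqrt(21) - 9*sqrt(3261) ≈ -28.364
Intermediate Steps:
a(N) = 7 (a(N) = 3 + (5 - 3)**2 = 3 + 2**2 = 3 + 4 = 7)
X(K) = sqrt(7 + K) (X(K) = sqrt(K + 7) = sqrt(7 + K))
o(C) = C + sqrt(21) (o(C) = C + sqrt(7 + 14) = C + sqrt(21))
o(481) - sqrt(193898 + 70243) = (481 + sqrt(21)) - sqrt(193898 + 70243) = (481 + sqrt(21)) - sqrt(264141) = (481 + sqrt(21)) - 9*sqrt(3261) = 481 + sqrt(21) - 9*sqrt(3261)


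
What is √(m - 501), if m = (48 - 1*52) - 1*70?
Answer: 5*I*√23 ≈ 23.979*I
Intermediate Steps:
m = -74 (m = (48 - 52) - 70 = -4 - 70 = -74)
√(m - 501) = √(-74 - 501) = √(-575) = 5*I*√23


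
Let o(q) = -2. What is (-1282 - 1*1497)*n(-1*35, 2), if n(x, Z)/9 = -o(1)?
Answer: -50022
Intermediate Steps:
n(x, Z) = 18 (n(x, Z) = 9*(-1*(-2)) = 9*2 = 18)
(-1282 - 1*1497)*n(-1*35, 2) = (-1282 - 1*1497)*18 = (-1282 - 1497)*18 = -2779*18 = -50022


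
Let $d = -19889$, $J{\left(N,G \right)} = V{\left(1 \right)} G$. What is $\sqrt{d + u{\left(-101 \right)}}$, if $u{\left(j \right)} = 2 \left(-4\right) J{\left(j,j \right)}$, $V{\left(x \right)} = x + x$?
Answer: $i \sqrt{18273} \approx 135.18 i$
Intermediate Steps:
$V{\left(x \right)} = 2 x$
$J{\left(N,G \right)} = 2 G$ ($J{\left(N,G \right)} = 2 \cdot 1 G = 2 G$)
$u{\left(j \right)} = - 16 j$ ($u{\left(j \right)} = 2 \left(-4\right) 2 j = - 8 \cdot 2 j = - 16 j$)
$\sqrt{d + u{\left(-101 \right)}} = \sqrt{-19889 - -1616} = \sqrt{-19889 + 1616} = \sqrt{-18273} = i \sqrt{18273}$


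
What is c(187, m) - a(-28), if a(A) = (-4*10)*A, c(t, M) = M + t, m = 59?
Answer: -874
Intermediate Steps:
a(A) = -40*A
c(187, m) - a(-28) = (59 + 187) - (-40)*(-28) = 246 - 1*1120 = 246 - 1120 = -874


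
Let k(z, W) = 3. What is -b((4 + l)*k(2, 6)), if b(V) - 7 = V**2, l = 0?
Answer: -151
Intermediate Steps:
b(V) = 7 + V**2
-b((4 + l)*k(2, 6)) = -(7 + ((4 + 0)*3)**2) = -(7 + (4*3)**2) = -(7 + 12**2) = -(7 + 144) = -1*151 = -151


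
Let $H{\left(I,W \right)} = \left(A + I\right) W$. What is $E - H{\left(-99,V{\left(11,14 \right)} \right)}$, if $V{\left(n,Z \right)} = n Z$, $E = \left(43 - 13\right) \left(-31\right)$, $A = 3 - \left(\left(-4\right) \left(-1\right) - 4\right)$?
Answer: $13854$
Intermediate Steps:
$A = 3$ ($A = 3 - \left(4 - 4\right) = 3 - 0 = 3 + 0 = 3$)
$E = -930$ ($E = 30 \left(-31\right) = -930$)
$V{\left(n,Z \right)} = Z n$
$H{\left(I,W \right)} = W \left(3 + I\right)$ ($H{\left(I,W \right)} = \left(3 + I\right) W = W \left(3 + I\right)$)
$E - H{\left(-99,V{\left(11,14 \right)} \right)} = -930 - 14 \cdot 11 \left(3 - 99\right) = -930 - 154 \left(-96\right) = -930 - -14784 = -930 + 14784 = 13854$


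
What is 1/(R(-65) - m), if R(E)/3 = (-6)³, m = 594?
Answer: -1/1242 ≈ -0.00080515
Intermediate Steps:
R(E) = -648 (R(E) = 3*(-6)³ = 3*(-216) = -648)
1/(R(-65) - m) = 1/(-648 - 1*594) = 1/(-648 - 594) = 1/(-1242) = -1/1242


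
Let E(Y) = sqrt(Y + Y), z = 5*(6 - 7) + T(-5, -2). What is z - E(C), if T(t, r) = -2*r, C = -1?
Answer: -1 - I*sqrt(2) ≈ -1.0 - 1.4142*I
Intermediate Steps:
z = -1 (z = 5*(6 - 7) - 2*(-2) = 5*(-1) + 4 = -5 + 4 = -1)
E(Y) = sqrt(2)*sqrt(Y) (E(Y) = sqrt(2*Y) = sqrt(2)*sqrt(Y))
z - E(C) = -1 - sqrt(2)*sqrt(-1) = -1 - sqrt(2)*I = -1 - I*sqrt(2)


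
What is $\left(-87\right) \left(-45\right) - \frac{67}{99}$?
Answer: $\frac{387518}{99} \approx 3914.3$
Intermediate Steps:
$\left(-87\right) \left(-45\right) - \frac{67}{99} = 3915 - \frac{67}{99} = \frac{387518}{99}$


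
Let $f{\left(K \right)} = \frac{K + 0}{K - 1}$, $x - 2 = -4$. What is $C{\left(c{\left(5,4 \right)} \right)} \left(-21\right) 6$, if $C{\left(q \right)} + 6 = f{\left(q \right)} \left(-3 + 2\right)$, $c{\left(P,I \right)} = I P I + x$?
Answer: $\frac{9720}{11} \approx 883.64$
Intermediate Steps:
$x = -2$ ($x = 2 - 4 = -2$)
$f{\left(K \right)} = \frac{K}{-1 + K}$
$c{\left(P,I \right)} = -2 + P I^{2}$ ($c{\left(P,I \right)} = I P I - 2 = P I^{2} - 2 = -2 + P I^{2}$)
$C{\left(q \right)} = -6 - \frac{q}{-1 + q}$ ($C{\left(q \right)} = -6 + \frac{q}{-1 + q} \left(-3 + 2\right) = -6 + \frac{q}{-1 + q} \left(-1\right) = -6 - \frac{q}{-1 + q}$)
$C{\left(c{\left(5,4 \right)} \right)} \left(-21\right) 6 = \frac{6 - 7 \left(-2 + 5 \cdot 4^{2}\right)}{-1 - \left(2 - 5 \cdot 4^{2}\right)} \left(-21\right) 6 = \frac{6 - 7 \left(-2 + 5 \cdot 16\right)}{-1 + \left(-2 + 5 \cdot 16\right)} \left(-21\right) 6 = \frac{6 - 7 \left(-2 + 80\right)}{-1 + \left(-2 + 80\right)} \left(-21\right) 6 = \frac{6 - 546}{-1 + 78} \left(-21\right) 6 = \frac{6 - 546}{77} \left(-21\right) 6 = \frac{1}{77} \left(-540\right) \left(-21\right) 6 = \left(- \frac{540}{77}\right) \left(-21\right) 6 = \frac{1620}{11} \cdot 6 = \frac{9720}{11}$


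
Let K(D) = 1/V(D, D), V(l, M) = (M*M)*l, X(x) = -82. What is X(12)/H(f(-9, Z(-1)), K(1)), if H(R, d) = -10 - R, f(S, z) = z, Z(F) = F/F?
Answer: 82/11 ≈ 7.4545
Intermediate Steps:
Z(F) = 1
V(l, M) = l*M² (V(l, M) = M²*l = l*M²)
K(D) = D⁻³ (K(D) = 1/(D*D²) = 1/(D³) = D⁻³)
X(12)/H(f(-9, Z(-1)), K(1)) = -82/(-10 - 1*1) = -82/(-10 - 1) = -82/(-11) = -82*(-1/11) = 82/11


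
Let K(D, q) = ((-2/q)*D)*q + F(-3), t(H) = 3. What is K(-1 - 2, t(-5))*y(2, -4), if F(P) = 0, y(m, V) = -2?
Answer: -12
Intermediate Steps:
K(D, q) = -2*D (K(D, q) = ((-2/q)*D)*q + 0 = (-2*D/q)*q + 0 = -2*D + 0 = -2*D)
K(-1 - 2, t(-5))*y(2, -4) = -2*(-1 - 2)*(-2) = -2*(-3)*(-2) = 6*(-2) = -12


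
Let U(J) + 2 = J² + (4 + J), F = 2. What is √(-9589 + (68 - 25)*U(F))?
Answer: 43*I*√5 ≈ 96.151*I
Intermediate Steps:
U(J) = 2 + J + J² (U(J) = -2 + (J² + (4 + J)) = -2 + (4 + J + J²) = 2 + J + J²)
√(-9589 + (68 - 25)*U(F)) = √(-9589 + (68 - 25)*(2 + 2 + 2²)) = √(-9589 + 43*(2 + 2 + 4)) = √(-9589 + 43*8) = √(-9589 + 344) = √(-9245) = 43*I*√5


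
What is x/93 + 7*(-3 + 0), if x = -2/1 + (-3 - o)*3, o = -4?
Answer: -1952/93 ≈ -20.989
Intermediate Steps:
x = 1 (x = -2/1 + (-3 - 1*(-4))*3 = -2*1 + (-3 + 4)*3 = -2 + 1*3 = -2 + 3 = 1)
x/93 + 7*(-3 + 0) = 1/93 + 7*(-3 + 0) = (1/93)*1 + 7*(-3) = 1/93 - 21 = -1952/93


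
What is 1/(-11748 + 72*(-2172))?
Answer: -1/168132 ≈ -5.9477e-6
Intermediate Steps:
1/(-11748 + 72*(-2172)) = 1/(-11748 - 156384) = 1/(-168132) = -1/168132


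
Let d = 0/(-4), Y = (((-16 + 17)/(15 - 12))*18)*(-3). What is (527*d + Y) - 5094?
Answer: -5112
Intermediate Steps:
Y = -18 (Y = ((1/3)*18)*(-3) = 6*(-3) = -18)
d = 0 (d = 0*(-1/4) = 0)
(527*d + Y) - 5094 = (527*0 - 18) - 5094 = (0 - 18) - 5094 = -18 - 5094 = -5112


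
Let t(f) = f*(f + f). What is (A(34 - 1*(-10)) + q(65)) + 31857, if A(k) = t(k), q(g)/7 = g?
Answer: 36184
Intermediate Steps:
q(g) = 7*g
t(f) = 2*f² (t(f) = f*(2*f) = 2*f²)
A(k) = 2*k²
(A(34 - 1*(-10)) + q(65)) + 31857 = (2*(34 - 1*(-10))² + 7*65) + 31857 = (2*(34 + 10)² + 455) + 31857 = (2*44² + 455) + 31857 = (2*1936 + 455) + 31857 = (3872 + 455) + 31857 = 4327 + 31857 = 36184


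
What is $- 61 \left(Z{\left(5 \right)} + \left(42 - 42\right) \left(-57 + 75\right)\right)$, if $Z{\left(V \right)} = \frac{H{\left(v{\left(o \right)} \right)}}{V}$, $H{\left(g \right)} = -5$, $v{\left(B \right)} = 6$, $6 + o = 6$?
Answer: $61$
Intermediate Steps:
$o = 0$ ($o = -6 + 6 = 0$)
$Z{\left(V \right)} = - \frac{5}{V}$
$- 61 \left(Z{\left(5 \right)} + \left(42 - 42\right) \left(-57 + 75\right)\right) = - 61 \left(- \frac{5}{5} + \left(42 - 42\right) \left(-57 + 75\right)\right) = - 61 \left(\left(-5\right) \frac{1}{5} + 0 \cdot 18\right) = - 61 \left(-1 + 0\right) = \left(-61\right) \left(-1\right) = 61$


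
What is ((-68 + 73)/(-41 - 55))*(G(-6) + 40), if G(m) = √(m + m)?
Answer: -25/12 - 5*I*√3/48 ≈ -2.0833 - 0.18042*I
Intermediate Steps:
G(m) = √2*√m (G(m) = √(2*m) = √2*√m)
((-68 + 73)/(-41 - 55))*(G(-6) + 40) = ((-68 + 73)/(-41 - 55))*(√2*√(-6) + 40) = (5/(-96))*(√2*(I*√6) + 40) = (5*(-1/96))*(2*I*√3 + 40) = -5*(40 + 2*I*√3)/96 = -25/12 - 5*I*√3/48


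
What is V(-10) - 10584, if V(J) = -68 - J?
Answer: -10642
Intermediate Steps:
V(-10) - 10584 = (-68 - 1*(-10)) - 10584 = (-68 + 10) - 10584 = -58 - 10584 = -10642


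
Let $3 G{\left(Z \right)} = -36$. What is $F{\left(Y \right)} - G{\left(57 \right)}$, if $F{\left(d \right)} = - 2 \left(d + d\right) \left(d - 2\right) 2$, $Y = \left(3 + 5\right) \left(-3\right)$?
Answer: $-4980$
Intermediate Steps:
$G{\left(Z \right)} = -12$ ($G{\left(Z \right)} = \frac{1}{3} \left(-36\right) = -12$)
$Y = -24$ ($Y = 8 \left(-3\right) = -24$)
$F{\left(d \right)} = - 8 d \left(-2 + d\right)$ ($F{\left(d \right)} = - 2 \cdot 2 d \left(-2 + d\right) 2 = - 4 d \left(-2 + d\right) 2 = - 8 d \left(-2 + d\right)$)
$F{\left(Y \right)} - G{\left(57 \right)} = 8 \left(-24\right) \left(2 - -24\right) - -12 = 8 \left(-24\right) \left(2 + 24\right) + 12 = 8 \left(-24\right) 26 + 12 = -4992 + 12 = -4980$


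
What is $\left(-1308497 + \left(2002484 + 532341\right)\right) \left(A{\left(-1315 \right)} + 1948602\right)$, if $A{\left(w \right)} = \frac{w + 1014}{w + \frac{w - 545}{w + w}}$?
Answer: $\frac{825995551824610968}{345659} \approx 2.3896 \cdot 10^{12}$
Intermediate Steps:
$A{\left(w \right)} = \frac{1014 + w}{w + \frac{-545 + w}{2 w}}$
$\left(-1308497 + \left(2002484 + 532341\right)\right) \left(A{\left(-1315 \right)} + 1948602\right) = \left(-1308497 + \left(2002484 + 532341\right)\right) \left(2 \left(-1315\right) \frac{1}{-545 - 1315 + 2 \left(-1315\right)^{2}} \left(1014 - 1315\right) + 1948602\right) = \left(-1308497 + 2534825\right) \left(2 \left(-1315\right) \frac{1}{-545 - 1315 + 2 \cdot 1729225} \left(-301\right) + 1948602\right) = 1226328 \left(2 \left(-1315\right) \frac{1}{-545 - 1315 + 3458450} \left(-301\right) + 1948602\right) = 1226328 \left(2 \left(-1315\right) \frac{1}{3456590} \left(-301\right) + 1948602\right) = 1226328 \left(\frac{79163}{345659} + 1948602\right) = 1226328 \cdot \frac{673551897881}{345659} = \frac{825995551824610968}{345659}$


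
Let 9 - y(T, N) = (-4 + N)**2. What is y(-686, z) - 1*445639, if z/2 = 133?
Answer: -514274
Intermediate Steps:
z = 266 (z = 2*133 = 266)
y(T, N) = 9 - (-4 + N)**2
y(-686, z) - 1*445639 = (9 - (-4 + 266)**2) - 1*445639 = (9 - 1*262**2) - 445639 = (9 - 1*68644) - 445639 = (9 - 68644) - 445639 = -68635 - 445639 = -514274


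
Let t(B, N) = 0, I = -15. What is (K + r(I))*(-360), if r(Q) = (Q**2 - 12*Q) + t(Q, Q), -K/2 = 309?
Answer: 76680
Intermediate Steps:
K = -618 (K = -2*309 = -618)
r(Q) = Q**2 - 12*Q (r(Q) = (Q**2 - 12*Q) + 0 = Q**2 - 12*Q)
(K + r(I))*(-360) = (-618 - 15*(-12 - 15))*(-360) = (-618 - 15*(-27))*(-360) = (-618 + 405)*(-360) = -213*(-360) = 76680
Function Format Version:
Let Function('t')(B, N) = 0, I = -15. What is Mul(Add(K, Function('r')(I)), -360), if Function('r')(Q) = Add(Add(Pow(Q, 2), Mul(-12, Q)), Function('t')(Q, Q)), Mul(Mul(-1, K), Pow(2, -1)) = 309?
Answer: 76680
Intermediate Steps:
K = -618 (K = Mul(-2, 309) = -618)
Function('r')(Q) = Add(Pow(Q, 2), Mul(-12, Q)) (Function('r')(Q) = Add(Add(Pow(Q, 2), Mul(-12, Q)), 0) = Add(Pow(Q, 2), Mul(-12, Q)))
Mul(Add(K, Function('r')(I)), -360) = Mul(Add(-618, Mul(-15, Add(-12, -15))), -360) = Mul(Add(-618, Mul(-15, -27)), -360) = Mul(Add(-618, 405), -360) = Mul(-213, -360) = 76680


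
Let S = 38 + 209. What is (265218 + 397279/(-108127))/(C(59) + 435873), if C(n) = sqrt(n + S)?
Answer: 4166485221372437/6847512495468507 - 28676829407*sqrt(34)/6847512495468507 ≈ 0.60844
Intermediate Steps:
S = 247
C(n) = sqrt(247 + n) (C(n) = sqrt(n + 247) = sqrt(247 + n))
(265218 + 397279/(-108127))/(C(59) + 435873) = (265218 + 397279/(-108127))/(sqrt(247 + 59) + 435873) = (265218 + 397279*(-1/108127))/(sqrt(306) + 435873) = (265218 - 397279/108127)/(3*sqrt(34) + 435873) = 28676829407/(108127*(435873 + 3*sqrt(34)))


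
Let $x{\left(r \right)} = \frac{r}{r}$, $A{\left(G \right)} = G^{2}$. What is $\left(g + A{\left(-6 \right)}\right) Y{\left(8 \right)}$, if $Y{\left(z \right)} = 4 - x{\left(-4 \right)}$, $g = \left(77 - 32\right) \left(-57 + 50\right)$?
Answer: $-837$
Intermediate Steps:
$g = -315$ ($g = 45 \left(-7\right) = -315$)
$x{\left(r \right)} = 1$
$Y{\left(z \right)} = 3$ ($Y{\left(z \right)} = 4 - 1 = 3$)
$\left(g + A{\left(-6 \right)}\right) Y{\left(8 \right)} = \left(-315 + \left(-6\right)^{2}\right) 3 = \left(-315 + 36\right) 3 = \left(-279\right) 3 = -837$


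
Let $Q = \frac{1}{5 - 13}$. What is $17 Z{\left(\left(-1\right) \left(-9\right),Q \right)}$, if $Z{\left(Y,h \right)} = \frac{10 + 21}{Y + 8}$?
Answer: $31$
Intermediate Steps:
$Q = - \frac{1}{8}$ ($Q = \frac{1}{-8} = - \frac{1}{8} \approx -0.125$)
$Z{\left(Y,h \right)} = \frac{31}{8 + Y}$
$17 Z{\left(\left(-1\right) \left(-9\right),Q \right)} = 17 \frac{31}{8 - -9} = 17 \frac{31}{8 + 9} = 17 \cdot \frac{31}{17} = 31$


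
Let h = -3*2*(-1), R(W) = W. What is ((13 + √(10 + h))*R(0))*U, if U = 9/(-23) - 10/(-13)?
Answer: 0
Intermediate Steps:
h = 6 (h = -6*(-1) = 6)
U = 113/299 (U = 9*(-1/23) - 10*(-1/13) = -9/23 + 10/13 = 113/299 ≈ 0.37793)
((13 + √(10 + h))*R(0))*U = ((13 + √(10 + 6))*0)*(113/299) = ((13 + √16)*0)*(113/299) = ((13 + 4)*0)*(113/299) = (17*0)*(113/299) = 0*(113/299) = 0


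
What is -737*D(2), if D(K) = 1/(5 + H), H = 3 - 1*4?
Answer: -737/4 ≈ -184.25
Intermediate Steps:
H = -1 (H = 3 - 4 = -1)
D(K) = ¼ (D(K) = 1/(5 - 1) = 1/4 = ¼)
-737*D(2) = -737*¼ = -737/4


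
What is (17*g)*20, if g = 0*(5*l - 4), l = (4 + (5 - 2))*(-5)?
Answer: 0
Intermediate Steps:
l = -35 (l = (4 + 3)*(-5) = 7*(-5) = -35)
g = 0 (g = 0*(5*(-35) - 4) = 0*(-175 - 4) = 0*(-179) = 0)
(17*g)*20 = (17*0)*20 = 0*20 = 0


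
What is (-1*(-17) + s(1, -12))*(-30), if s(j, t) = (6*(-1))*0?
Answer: -510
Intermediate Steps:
s(j, t) = 0 (s(j, t) = -6*0 = 0)
(-1*(-17) + s(1, -12))*(-30) = (-1*(-17) + 0)*(-30) = (17 + 0)*(-30) = 17*(-30) = -510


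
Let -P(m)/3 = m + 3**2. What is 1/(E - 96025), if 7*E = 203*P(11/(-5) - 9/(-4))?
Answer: -20/1936247 ≈ -1.0329e-5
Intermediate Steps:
P(m) = -27 - 3*m (P(m) = -3*(m + 3**2) = -3*(m + 9) = -3*(9 + m) = -27 - 3*m)
E = -15747/20 (E = (203*(-27 - 3*(11/(-5) - 9/(-4))))/7 = (203*(-27 - 3*(11*(-1/5) - 9*(-1/4))))/7 = (203*(-27 - 3*(-11/5 + 9/4)))/7 = (203*(-27 - 3*1/20))/7 = (203*(-27 - 3/20))/7 = (203*(-543/20))/7 = (1/7)*(-110229/20) = -15747/20 ≈ -787.35)
1/(E - 96025) = 1/(-15747/20 - 96025) = 1/(-1936247/20) = -20/1936247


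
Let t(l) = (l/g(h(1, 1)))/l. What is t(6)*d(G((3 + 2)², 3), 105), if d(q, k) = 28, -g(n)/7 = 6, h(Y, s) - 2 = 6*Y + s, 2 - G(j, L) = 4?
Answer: -⅔ ≈ -0.66667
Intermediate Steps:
G(j, L) = -2 (G(j, L) = 2 - 1*4 = 2 - 4 = -2)
h(Y, s) = 2 + s + 6*Y (h(Y, s) = 2 + (6*Y + s) = 2 + (s + 6*Y) = 2 + s + 6*Y)
g(n) = -42 (g(n) = -7*6 = -42)
t(l) = -1/42 (t(l) = (l/(-42))/l = (l*(-1/42))/l = (-l/42)/l = -1/42)
t(6)*d(G((3 + 2)², 3), 105) = -1/42*28 = -⅔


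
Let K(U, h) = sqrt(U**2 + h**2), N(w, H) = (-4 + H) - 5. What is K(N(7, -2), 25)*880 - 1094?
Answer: -1094 + 880*sqrt(746) ≈ 22941.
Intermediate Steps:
N(w, H) = -9 + H
K(N(7, -2), 25)*880 - 1094 = sqrt((-9 - 2)**2 + 25**2)*880 - 1094 = sqrt((-11)**2 + 625)*880 - 1094 = sqrt(121 + 625)*880 - 1094 = sqrt(746)*880 - 1094 = 880*sqrt(746) - 1094 = -1094 + 880*sqrt(746)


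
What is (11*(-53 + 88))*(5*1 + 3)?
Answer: 3080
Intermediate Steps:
(11*(-53 + 88))*(5*1 + 3) = (11*35)*(5 + 3) = 385*8 = 3080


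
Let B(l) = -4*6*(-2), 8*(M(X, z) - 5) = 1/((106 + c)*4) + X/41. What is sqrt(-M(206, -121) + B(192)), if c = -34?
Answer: sqrt(164105903)/1968 ≈ 6.5093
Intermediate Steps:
M(X, z) = 11521/2304 + X/328 (M(X, z) = 5 + (1/((106 - 34)*4) + X/41)/8 = 5 + ((1/4)/72 + X*(1/41))/8 = 5 + ((1/72)*(1/4) + X/41)/8 = 5 + (1/288 + X/41)/8 = 5 + (1/2304 + X/328) = 11521/2304 + X/328)
B(l) = 48 (B(l) = -24*(-2) = 48)
sqrt(-M(206, -121) + B(192)) = sqrt(-(11521/2304 + (1/328)*206) + 48) = sqrt(-(11521/2304 + 103/164) + 48) = sqrt(-1*531689/94464 + 48) = sqrt(-531689/94464 + 48) = sqrt(4002583/94464) = sqrt(164105903)/1968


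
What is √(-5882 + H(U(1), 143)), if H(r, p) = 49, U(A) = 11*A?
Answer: I*√5833 ≈ 76.374*I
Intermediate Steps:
√(-5882 + H(U(1), 143)) = √(-5882 + 49) = √(-5833) = I*√5833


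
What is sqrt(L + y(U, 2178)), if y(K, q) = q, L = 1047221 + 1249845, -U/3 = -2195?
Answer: 2*sqrt(574811) ≈ 1516.3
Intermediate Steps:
U = 6585 (U = -3*(-2195) = 6585)
L = 2297066
sqrt(L + y(U, 2178)) = sqrt(2297066 + 2178) = sqrt(2299244) = 2*sqrt(574811)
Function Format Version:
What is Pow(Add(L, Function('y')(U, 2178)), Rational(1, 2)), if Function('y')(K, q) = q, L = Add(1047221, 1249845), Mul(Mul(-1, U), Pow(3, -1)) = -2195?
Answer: Mul(2, Pow(574811, Rational(1, 2))) ≈ 1516.3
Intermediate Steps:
U = 6585 (U = Mul(-3, -2195) = 6585)
L = 2297066
Pow(Add(L, Function('y')(U, 2178)), Rational(1, 2)) = Pow(Add(2297066, 2178), Rational(1, 2)) = Pow(2299244, Rational(1, 2)) = Mul(2, Pow(574811, Rational(1, 2)))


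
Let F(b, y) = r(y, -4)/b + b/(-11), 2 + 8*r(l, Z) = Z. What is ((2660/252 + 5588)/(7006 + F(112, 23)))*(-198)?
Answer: -5462756992/34475359 ≈ -158.45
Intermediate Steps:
r(l, Z) = -¼ + Z/8
F(b, y) = -3/(4*b) - b/11 (F(b, y) = (-¼ + (⅛)*(-4))/b + b/(-11) = (-¼ - ½)/b + b*(-1/11) = -3/(4*b) - b/11)
((2660/252 + 5588)/(7006 + F(112, 23)))*(-198) = ((2660/252 + 5588)/(7006 + (-¾/112 - 1/11*112)))*(-198) = ((2660*(1/252) + 5588)/(7006 + (-¾*1/112 - 112/11)))*(-198) = ((95/9 + 5588)/(7006 + (-3/448 - 112/11)))*(-198) = (50387/(9*(7006 - 50209/4928)))*(-198) = (50387/(9*(34475359/4928)))*(-198) = ((50387/9)*(4928/34475359))*(-198) = (248307136/310278231)*(-198) = -5462756992/34475359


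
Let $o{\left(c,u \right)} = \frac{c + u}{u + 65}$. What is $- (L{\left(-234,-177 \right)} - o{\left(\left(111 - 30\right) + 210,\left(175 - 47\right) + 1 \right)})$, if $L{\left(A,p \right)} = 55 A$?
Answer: $\frac{1248600}{97} \approx 12872.0$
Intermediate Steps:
$o{\left(c,u \right)} = \frac{c + u}{65 + u}$
$- (L{\left(-234,-177 \right)} - o{\left(\left(111 - 30\right) + 210,\left(175 - 47\right) + 1 \right)}) = - (55 \left(-234\right) - \frac{\left(\left(111 - 30\right) + 210\right) + \left(\left(175 - 47\right) + 1\right)}{65 + \left(\left(175 - 47\right) + 1\right)}) = - (-12870 - \frac{\left(81 + 210\right) + \left(128 + 1\right)}{65 + \left(128 + 1\right)}) = - (-12870 - \frac{291 + 129}{65 + 129}) = - (-12870 - \frac{1}{194} \cdot 420) = - (-12870 - \frac{210}{97}) = \left(-1\right) \left(- \frac{1248600}{97}\right) = \frac{1248600}{97}$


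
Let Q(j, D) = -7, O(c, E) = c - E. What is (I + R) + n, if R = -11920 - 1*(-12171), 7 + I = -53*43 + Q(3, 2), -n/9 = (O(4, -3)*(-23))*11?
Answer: 13897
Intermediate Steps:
n = 15939 (n = -9*(4 - 1*(-3))*(-23)*11 = -9*(4 + 3)*(-23)*11 = -9*7*(-23)*11 = -(-1449)*11 = -9*(-1771) = 15939)
I = -2293 (I = -7 + (-53*43 - 7) = -7 + (-2279 - 7) = -7 - 2286 = -2293)
R = 251 (R = -11920 + 12171 = 251)
(I + R) + n = (-2293 + 251) + 15939 = -2042 + 15939 = 13897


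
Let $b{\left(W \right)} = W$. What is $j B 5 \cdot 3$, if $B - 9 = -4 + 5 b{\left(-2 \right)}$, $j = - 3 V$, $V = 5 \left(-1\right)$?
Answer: $-1125$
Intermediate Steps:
$V = -5$
$j = 15$ ($j = \left(-3\right) \left(-5\right) = 15$)
$B = -5$ ($B = 9 + \left(-4 + 5 \left(-2\right)\right) = 9 - 14 = -5$)
$j B 5 \cdot 3 = 15 \left(-5\right) 5 \cdot 3 = \left(-75\right) 15 = -1125$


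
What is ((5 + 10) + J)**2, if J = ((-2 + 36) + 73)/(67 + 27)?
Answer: 2301289/8836 ≈ 260.44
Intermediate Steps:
J = 107/94 (J = (34 + 73)/94 = 107*(1/94) = 107/94 ≈ 1.1383)
((5 + 10) + J)**2 = ((5 + 10) + 107/94)**2 = (15 + 107/94)**2 = (1517/94)**2 = 2301289/8836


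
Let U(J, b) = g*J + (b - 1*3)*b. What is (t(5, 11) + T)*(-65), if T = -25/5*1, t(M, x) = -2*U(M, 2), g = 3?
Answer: 2015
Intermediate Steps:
U(J, b) = 3*J + b*(-3 + b) (U(J, b) = 3*J + (b - 1*3)*b = 3*J + (b - 3)*b = 3*J + (-3 + b)*b = 3*J + b*(-3 + b))
t(M, x) = 4 - 6*M (t(M, x) = -2*(2² - 3*2 + 3*M) = -2*(4 - 6 + 3*M) = -2*(-2 + 3*M) = 4 - 6*M)
T = -5 (T = -25/5*1 = -5*1*1 = -5*1 = -5)
(t(5, 11) + T)*(-65) = ((4 - 6*5) - 5)*(-65) = ((4 - 30) - 5)*(-65) = (-26 - 5)*(-65) = -31*(-65) = 2015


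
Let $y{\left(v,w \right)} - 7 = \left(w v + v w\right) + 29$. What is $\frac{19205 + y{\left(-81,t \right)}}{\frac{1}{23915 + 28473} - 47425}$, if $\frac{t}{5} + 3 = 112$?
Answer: $\frac{3617339012}{2484500899} \approx 1.456$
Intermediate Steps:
$t = 545$ ($t = -15 + 5 \cdot 112 = -15 + 560 = 545$)
$y{\left(v,w \right)} = 36 + 2 v w$ ($y{\left(v,w \right)} = 7 + \left(\left(w v + v w\right) + 29\right) = 7 + \left(\left(v w + v w\right) + 29\right) = 7 + \left(2 v w + 29\right) = 7 + \left(29 + 2 v w\right) = 36 + 2 v w$)
$\frac{19205 + y{\left(-81,t \right)}}{\frac{1}{23915 + 28473} - 47425} = \frac{19205 + \left(36 + 2 \left(-81\right) 545\right)}{\frac{1}{23915 + 28473} - 47425} = \frac{19205 + \left(36 - 88290\right)}{\frac{1}{52388} - 47425} = \frac{19205 - 88254}{\frac{1}{52388} - 47425} = - \frac{69049}{- \frac{2484500899}{52388}} = \left(-69049\right) \left(- \frac{52388}{2484500899}\right) = \frac{3617339012}{2484500899}$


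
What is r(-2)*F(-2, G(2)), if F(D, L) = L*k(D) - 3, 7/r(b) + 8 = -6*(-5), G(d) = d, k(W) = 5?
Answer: 49/22 ≈ 2.2273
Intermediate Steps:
r(b) = 7/22 (r(b) = 7/(-8 - 6*(-5)) = 7/(-8 + 30) = 7/22)
F(D, L) = -3 + 5*L (F(D, L) = L*5 - 3 = 5*L - 3 = -3 + 5*L)
r(-2)*F(-2, G(2)) = 7*(-3 + 5*2)/22 = 7*(-3 + 10)/22 = (7/22)*7 = 49/22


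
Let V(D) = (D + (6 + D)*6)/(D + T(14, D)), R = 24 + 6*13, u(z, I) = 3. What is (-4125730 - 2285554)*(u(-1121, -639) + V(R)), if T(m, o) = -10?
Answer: -1644494346/23 ≈ -7.1500e+7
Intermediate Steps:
R = 102 (R = 24 + 78 = 102)
V(D) = (36 + 7*D)/(-10 + D) (V(D) = (D + (6 + D)*6)/(D - 10) = (D + (36 + 6*D))/(-10 + D) = (36 + 7*D)/(-10 + D))
(-4125730 - 2285554)*(u(-1121, -639) + V(R)) = (-4125730 - 2285554)*(3 + (36 + 7*102)/(-10 + 102)) = -6411284*(3 + (36 + 714)/92) = -6411284*(3 + (1/92)*750) = -6411284*(3 + 375/46) = -6411284*513/46 = -1644494346/23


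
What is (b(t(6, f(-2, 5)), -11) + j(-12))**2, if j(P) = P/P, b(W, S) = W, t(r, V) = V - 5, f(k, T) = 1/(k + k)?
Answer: 289/16 ≈ 18.063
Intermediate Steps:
f(k, T) = 1/(2*k)
t(r, V) = -5 + V
j(P) = 1
(b(t(6, f(-2, 5)), -11) + j(-12))**2 = ((-5 + (1/2)/(-2)) + 1)**2 = ((-5 + (1/2)*(-1/2)) + 1)**2 = ((-5 - 1/4) + 1)**2 = (-21/4 + 1)**2 = (-17/4)**2 = 289/16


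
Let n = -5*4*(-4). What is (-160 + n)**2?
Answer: 6400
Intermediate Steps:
n = 80 (n = -20*(-4) = 80)
(-160 + n)**2 = (-160 + 80)**2 = (-80)**2 = 6400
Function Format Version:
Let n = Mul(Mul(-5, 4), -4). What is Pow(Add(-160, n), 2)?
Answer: 6400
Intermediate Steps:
n = 80 (n = Mul(-20, -4) = 80)
Pow(Add(-160, n), 2) = Pow(Add(-160, 80), 2) = Pow(-80, 2) = 6400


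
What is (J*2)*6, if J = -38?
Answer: -456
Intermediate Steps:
(J*2)*6 = -38*2*6 = -76*6 = -456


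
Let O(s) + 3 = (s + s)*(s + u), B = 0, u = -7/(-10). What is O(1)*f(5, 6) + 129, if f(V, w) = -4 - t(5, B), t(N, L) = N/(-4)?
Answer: 1279/10 ≈ 127.90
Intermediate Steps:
u = 7/10 (u = -7*(-1/10) = 7/10 ≈ 0.70000)
t(N, L) = -N/4 (t(N, L) = N*(-1/4) = -N/4)
O(s) = -3 + 2*s*(7/10 + s) (O(s) = -3 + (s + s)*(s + 7/10) = -3 + (2*s)*(7/10 + s) = -3 + 2*s*(7/10 + s))
f(V, w) = -11/4 (f(V, w) = -4 - (-1)*5/4 = -4 - 1*(-5/4) = -4 + 5/4 = -11/4)
O(1)*f(5, 6) + 129 = (-3 + 2*1**2 + (7/5)*1)*(-11/4) + 129 = (-3 + 2*1 + 7/5)*(-11/4) + 129 = (-3 + 2 + 7/5)*(-11/4) + 129 = (2/5)*(-11/4) + 129 = -11/10 + 129 = 1279/10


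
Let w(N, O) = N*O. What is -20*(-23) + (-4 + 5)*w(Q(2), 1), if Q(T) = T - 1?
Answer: 461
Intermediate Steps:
Q(T) = -1 + T
-20*(-23) + (-4 + 5)*w(Q(2), 1) = -20*(-23) + (-4 + 5)*((-1 + 2)*1) = 460 + 1*(1*1) = 460 + 1*1 = 460 + 1 = 461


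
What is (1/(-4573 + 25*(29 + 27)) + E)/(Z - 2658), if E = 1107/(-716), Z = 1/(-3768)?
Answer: 3309459834/5688385453615 ≈ 0.00058179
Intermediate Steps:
Z = -1/3768 ≈ -0.00026539
E = -1107/716 (E = 1107*(-1/716) = -1107/716 ≈ -1.5461)
(1/(-4573 + 25*(29 + 27)) + E)/(Z - 2658) = (1/(-4573 + 25*(29 + 27)) - 1107/716)/(-1/3768 - 2658) = (1/(-4573 + 25*56) - 1107/716)/(-10015345/3768) = (1/(-4573 + 1400) - 1107/716)*(-3768/10015345) = (1/(-3173) - 1107/716)*(-3768/10015345) = (-1/3173 - 1107/716)*(-3768/10015345) = -3513227/2271868*(-3768/10015345) = 3309459834/5688385453615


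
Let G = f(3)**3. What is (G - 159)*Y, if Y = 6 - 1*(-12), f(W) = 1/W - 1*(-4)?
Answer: -4192/3 ≈ -1397.3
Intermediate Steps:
f(W) = 4 + 1/W (f(W) = 1/W + 4 = 4 + 1/W)
G = 2197/27 (G = (4 + 1/3)**3 = (13/3)**3 = 2197/27 ≈ 81.370)
Y = 18 (Y = 6 + 12 = 18)
(G - 159)*Y = (2197/27 - 159)*18 = -2096/27*18 = -4192/3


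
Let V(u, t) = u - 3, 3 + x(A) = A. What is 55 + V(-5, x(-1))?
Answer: 47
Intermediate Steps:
x(A) = -3 + A
V(u, t) = -3 + u
55 + V(-5, x(-1)) = 55 + (-3 - 5) = 55 - 8 = 47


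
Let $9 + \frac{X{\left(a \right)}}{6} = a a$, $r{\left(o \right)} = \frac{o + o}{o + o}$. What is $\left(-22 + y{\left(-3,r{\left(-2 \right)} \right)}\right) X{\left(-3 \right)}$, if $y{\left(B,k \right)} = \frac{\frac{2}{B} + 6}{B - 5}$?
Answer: $0$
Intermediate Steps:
$r{\left(o \right)} = 1$ ($r{\left(o \right)} = \frac{2 o}{2 o} = 2 o \frac{1}{2 o} = 1$)
$X{\left(a \right)} = -54 + 6 a^{2}$ ($X{\left(a \right)} = -54 + 6 a a = -54 + 6 a^{2}$)
$y{\left(B,k \right)} = \frac{6 + \frac{2}{B}}{-5 + B}$
$\left(-22 + y{\left(-3,r{\left(-2 \right)} \right)}\right) X{\left(-3 \right)} = \left(-22 + \frac{2 \left(1 + 3 \left(-3\right)\right)}{\left(-3\right) \left(-5 - 3\right)}\right) \left(-54 + 6 \left(-3\right)^{2}\right) = \left(-22 + 2 \left(- \frac{1}{3}\right) \frac{1}{-8} \left(1 - 9\right)\right) \left(-54 + 6 \cdot 9\right) = \left(-22 + 2 \left(- \frac{1}{3}\right) \left(- \frac{1}{8}\right) \left(-8\right)\right) \left(-54 + 54\right) = \left(-22 - \frac{2}{3}\right) 0 = \left(- \frac{68}{3}\right) 0 = 0$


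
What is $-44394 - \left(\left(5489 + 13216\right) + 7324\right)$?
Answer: $-70423$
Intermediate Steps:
$-44394 - \left(\left(5489 + 13216\right) + 7324\right) = -44394 - \left(18705 + 7324\right) = -44394 - 26029 = -70423$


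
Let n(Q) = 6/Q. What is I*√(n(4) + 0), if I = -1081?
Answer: -1081*√6/2 ≈ -1323.9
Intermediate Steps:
I*√(n(4) + 0) = -1081*√(6/4 + 0) = -1081*√(6*(¼) + 0) = -1081*√(3/2 + 0) = -1081*√6/2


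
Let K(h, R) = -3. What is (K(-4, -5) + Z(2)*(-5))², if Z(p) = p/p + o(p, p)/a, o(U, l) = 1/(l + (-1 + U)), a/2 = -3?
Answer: 19321/324 ≈ 59.633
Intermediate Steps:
a = -6 (a = 2*(-3) = -6)
o(U, l) = 1/(-1 + U + l)
Z(p) = 1 - 1/(6*(-1 + 2*p)) (Z(p) = p/p + 1/((-1 + p + p)*(-6)) = 1 - ⅙/(-1 + 2*p) = 1 - 1/(6*(-1 + 2*p)))
(K(-4, -5) + Z(2)*(-5))² = (-3 + ((-7 + 12*2)/(6*(-1 + 2*2)))*(-5))² = (-3 + ((-7 + 24)/(6*(-1 + 4)))*(-5))² = (-3 + ((⅙)*17/3)*(-5))² = (-3 + ((⅙)*(⅓)*17)*(-5))² = (-3 + (17/18)*(-5))² = (-3 - 85/18)² = (-139/18)² = 19321/324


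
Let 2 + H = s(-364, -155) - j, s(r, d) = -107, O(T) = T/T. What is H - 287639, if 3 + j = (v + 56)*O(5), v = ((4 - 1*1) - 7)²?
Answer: -287817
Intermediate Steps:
O(T) = 1
v = 16 (v = ((4 - 1) - 7)² = (3 - 7)² = (-4)² = 16)
j = 69 (j = -3 + (16 + 56)*1 = -3 + 72*1 = -3 + 72 = 69)
H = -178 (H = -2 + (-107 - 1*69) = -2 + (-107 - 69) = -2 - 176 = -178)
H - 287639 = -178 - 287639 = -287817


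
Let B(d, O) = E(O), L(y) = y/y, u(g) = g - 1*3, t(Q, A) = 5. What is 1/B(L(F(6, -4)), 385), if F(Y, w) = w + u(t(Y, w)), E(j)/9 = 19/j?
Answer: 385/171 ≈ 2.2515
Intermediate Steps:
u(g) = -3 + g (u(g) = g - 3 = -3 + g)
E(j) = 171/j (E(j) = 9*(19/j) = 171/j)
F(Y, w) = 2 + w (F(Y, w) = w + (-3 + 5) = w + 2 = 2 + w)
L(y) = 1
B(d, O) = 171/O
1/B(L(F(6, -4)), 385) = 1/(171/385) = 385/171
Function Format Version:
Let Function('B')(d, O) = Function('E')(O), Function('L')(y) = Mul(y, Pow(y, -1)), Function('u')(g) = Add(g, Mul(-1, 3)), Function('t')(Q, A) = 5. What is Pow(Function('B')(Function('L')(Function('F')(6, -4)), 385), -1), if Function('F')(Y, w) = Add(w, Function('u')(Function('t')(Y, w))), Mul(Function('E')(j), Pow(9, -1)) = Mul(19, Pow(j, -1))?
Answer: Rational(385, 171) ≈ 2.2515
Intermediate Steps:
Function('u')(g) = Add(-3, g) (Function('u')(g) = Add(g, -3) = Add(-3, g))
Function('E')(j) = Mul(171, Pow(j, -1)) (Function('E')(j) = Mul(9, Mul(19, Pow(j, -1))) = Mul(171, Pow(j, -1)))
Function('F')(Y, w) = Add(2, w) (Function('F')(Y, w) = Add(w, Add(-3, 5)) = Add(w, 2) = Add(2, w))
Function('L')(y) = 1
Function('B')(d, O) = Mul(171, Pow(O, -1))
Pow(Function('B')(Function('L')(Function('F')(6, -4)), 385), -1) = Pow(Mul(171, Pow(385, -1)), -1) = Pow(Mul(171, Rational(1, 385)), -1) = Pow(Rational(171, 385), -1) = Rational(385, 171)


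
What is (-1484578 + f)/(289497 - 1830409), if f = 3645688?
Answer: -1080555/770456 ≈ -1.4025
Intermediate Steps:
(-1484578 + f)/(289497 - 1830409) = (-1484578 + 3645688)/(289497 - 1830409) = 2161110/(-1540912) = 2161110*(-1/1540912) = -1080555/770456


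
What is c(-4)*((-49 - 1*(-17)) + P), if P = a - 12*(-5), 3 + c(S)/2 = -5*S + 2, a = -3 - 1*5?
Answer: 760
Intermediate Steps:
a = -8 (a = -3 - 5 = -8)
c(S) = -2 - 10*S (c(S) = -6 + 2*(-5*S + 2) = -6 + 2*(2 - 5*S) = -6 + (4 - 10*S) = -2 - 10*S)
P = 52 (P = -8 - 12*(-5) = -8 - 4*(-15) = -8 + 60 = 52)
c(-4)*((-49 - 1*(-17)) + P) = (-2 - 10*(-4))*((-49 - 1*(-17)) + 52) = (-2 + 40)*((-49 + 17) + 52) = 38*(-32 + 52) = 38*20 = 760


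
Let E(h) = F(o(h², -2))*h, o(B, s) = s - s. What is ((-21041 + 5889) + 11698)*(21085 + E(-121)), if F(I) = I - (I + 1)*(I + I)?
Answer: -72827590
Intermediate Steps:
o(B, s) = 0
F(I) = I - 2*I*(1 + I) (F(I) = I - (1 + I)*2*I = I - 2*I*(1 + I))
E(h) = 0 (E(h) = (-1*0*(1 + 2*0))*h = (-1*0*(1 + 0))*h = (-1*0*1)*h = 0*h = 0)
((-21041 + 5889) + 11698)*(21085 + E(-121)) = ((-21041 + 5889) + 11698)*(21085 + 0) = (-15152 + 11698)*21085 = -3454*21085 = -72827590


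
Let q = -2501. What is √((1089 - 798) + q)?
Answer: I*√2210 ≈ 47.011*I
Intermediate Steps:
√((1089 - 798) + q) = √((1089 - 798) - 2501) = √(291 - 2501) = √(-2210) = I*√2210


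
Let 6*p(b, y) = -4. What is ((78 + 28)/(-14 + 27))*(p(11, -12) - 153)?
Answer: -48866/39 ≈ -1253.0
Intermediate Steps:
p(b, y) = -2/3 (p(b, y) = (1/6)*(-4) = -2/3)
((78 + 28)/(-14 + 27))*(p(11, -12) - 153) = ((78 + 28)/(-14 + 27))*(-2/3 - 153) = (106/13)*(-461/3) = -48866/39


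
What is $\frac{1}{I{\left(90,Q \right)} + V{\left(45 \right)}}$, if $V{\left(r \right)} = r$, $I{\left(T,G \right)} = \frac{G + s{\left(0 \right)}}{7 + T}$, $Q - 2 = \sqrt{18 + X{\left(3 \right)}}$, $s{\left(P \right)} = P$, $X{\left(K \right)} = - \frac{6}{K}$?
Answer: $\frac{97}{4371} \approx 0.022192$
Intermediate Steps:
$Q = 6$ ($Q = 2 + \sqrt{18 - \frac{6}{3}} = 2 + \sqrt{18 - 2} = 2 + \sqrt{16} = 2 + 4 = 6$)
$I{\left(T,G \right)} = \frac{G}{7 + T}$ ($I{\left(T,G \right)} = \frac{G + 0}{7 + T} = \frac{G}{7 + T}$)
$\frac{1}{I{\left(90,Q \right)} + V{\left(45 \right)}} = \frac{1}{\frac{6}{7 + 90} + 45} = \frac{1}{\frac{6}{97} + 45} = \frac{1}{\frac{4371}{97}} = \frac{97}{4371}$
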